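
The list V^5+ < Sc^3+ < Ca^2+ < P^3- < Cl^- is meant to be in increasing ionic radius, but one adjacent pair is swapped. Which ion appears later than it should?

Scanning neighbour by neighbour, only P^3-/Cl^- violates a trend: both have 18 electrons but Z(Cl)=17 > Z(P)=15, so Cl^- should be the smaller of the two. That makes Cl^- the one sitting a position late relative to where it belongs.

Cl^-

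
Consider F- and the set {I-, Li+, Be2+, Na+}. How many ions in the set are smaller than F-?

Be2+ (Z=4, 2 e⁻), Li+ (Z=3, 2 e⁻), Na+ (Z=11, 10 e⁻), F- (Z=9, 10 e⁻), I- (Z=53, 54 e⁻). Be2+ < Li+ (both 2 e⁻, Z=4>3); Li+ < Na+ (same group, 1 shell fewer); Na+ < F- (both 10 e⁻, Z=11>9); F- < I- (same group, period 2 vs 5).
Overall: Be2+ < Li+ < Na+ < F- < I-. F- has 3 below it and 1 above. So 3 are smaller.

3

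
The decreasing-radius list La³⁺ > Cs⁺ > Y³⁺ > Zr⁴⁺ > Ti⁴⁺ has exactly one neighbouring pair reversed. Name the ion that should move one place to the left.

Cs⁺

Scanning neighbour by neighbour, only La³⁺/Cs⁺ violates a trend: they are isoelectronic (54 e⁻) and La has more protons than Cs (57 vs 55), making La³⁺ smaller. That makes Cs⁺ the one sitting a position late relative to where it belongs.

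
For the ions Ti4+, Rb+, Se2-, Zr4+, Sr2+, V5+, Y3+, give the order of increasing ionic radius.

V5+ < Ti4+ < Zr4+ < Y3+ < Sr2+ < Rb+ < Se2-

First list Z and electron count for each: V5+ (Z=23, 18 e⁻), Ti4+ (Z=22, 18 e⁻), Zr4+ (Z=40, 36 e⁻), Y3+ (Z=39, 36 e⁻), Sr2+ (Z=38, 36 e⁻), Rb+ (Z=37, 36 e⁻), Se2- (Z=34, 36 e⁻). V5+ < Ti4+ (isoelectronic, higher Z=23 is smaller); Ti4+ < Zr4+ (same group, 1 shell fewer); Zr4+ < Y3+ (isoelectronic, higher Z=40 is smaller); Y3+ < Sr2+ (both 36 e⁻, Z=39>38); Sr2+ < Rb+ (both 36 e⁻, Z=38>37); Rb+ < Se2- (isoelectronic, higher Z=37 is smaller).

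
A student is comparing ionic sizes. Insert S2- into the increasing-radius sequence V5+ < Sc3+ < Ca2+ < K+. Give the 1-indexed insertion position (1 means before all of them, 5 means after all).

These species are isoelectronic with 18 electrons. The only difference is the number of protons: V5+ (Z=23), Sc3+ (Z=21), Ca2+ (Z=20), K+ (Z=19), S2- (Z=16). The strongest nuclear pull (V5+) gives the smallest ion.
With S2- included the full order is V5+ < Sc3+ < Ca2+ < K+ < S2-, so it takes position 5.

5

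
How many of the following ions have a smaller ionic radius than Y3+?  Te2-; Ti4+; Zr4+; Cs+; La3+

2

Ti4+ has 18 e⁻ (Z=22), Zr4+ has 36 e⁻ (Z=40), Y3+ has 36 e⁻ (Z=39), La3+ has 54 e⁻ (Z=57), Cs+ has 54 e⁻ (Z=55), Te2- has 54 e⁻ (Z=52). Ti4+ < Zr4+ (same group, 1 shell fewer); Zr4+ < Y3+ (isoelectronic, higher Z=40 is smaller); Y3+ < La3+ (same group, 1 shell fewer); La3+ < Cs+ (isoelectronic, higher Z=57 is smaller); Cs+ < Te2- (isoelectronic, higher Z=55 is smaller).
Placing each against Y3+: smaller — Ti4+, Zr4+; larger — La3+, Cs+, Te2-. That's 2.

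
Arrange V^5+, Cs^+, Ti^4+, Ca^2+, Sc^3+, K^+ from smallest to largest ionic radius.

Work out protons and electrons: V^5+ (Z=23, 18 e⁻), Ti^4+ (Z=22, 18 e⁻), Sc^3+ (Z=21, 18 e⁻), Ca^2+ (Z=20, 18 e⁻), K^+ (Z=19, 18 e⁻), Cs^+ (Z=55, 54 e⁻). V^5+ < Ti^4+ (both 18 e⁻, Z=23>22); Ti^4+ < Sc^3+ (isoelectronic, higher Z=22 is smaller); Sc^3+ < Ca^2+ (both 18 e⁻, Z=21>20); Ca^2+ < K^+ (both 18 e⁻, Z=20>19); K^+ < Cs^+ (same group, period 4 vs 6).

V^5+ < Ti^4+ < Sc^3+ < Ca^2+ < K^+ < Cs^+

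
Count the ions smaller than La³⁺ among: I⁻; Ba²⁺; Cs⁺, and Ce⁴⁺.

Isoelectronic series (54 e⁻ each). Size is set by nuclear charge: more protons means a smaller ion. Ce⁴⁺ (Z=58), La³⁺ (Z=57), Ba²⁺ (Z=56), Cs⁺ (Z=55), I⁻ (Z=53).
Placing each against La³⁺: smaller — Ce⁴⁺; larger — Ba²⁺, Cs⁺, I⁻. So 1 is smaller.

1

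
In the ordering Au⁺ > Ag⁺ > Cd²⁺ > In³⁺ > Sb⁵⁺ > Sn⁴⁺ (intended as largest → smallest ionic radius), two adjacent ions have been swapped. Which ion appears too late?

Sn⁴⁺

Compare adjacent ions: they are isoelectronic (46 e⁻) and Sb has more protons than Sn (51 vs 50), making Sb⁵⁺ smaller — yet in this decreasing list Sb⁵⁺ sits before Sn⁴⁺. Nothing else is reversed, so Sn⁴⁺ should move one place to the left.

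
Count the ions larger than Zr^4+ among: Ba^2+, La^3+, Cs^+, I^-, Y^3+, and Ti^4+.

5

Electron counts and nuclear charges: Ti^4+ (Z=22, 18 e⁻), Zr^4+ (Z=40, 36 e⁻), Y^3+ (Z=39, 36 e⁻), La^3+ (Z=57, 54 e⁻), Ba^2+ (Z=56, 54 e⁻), Cs^+ (Z=55, 54 e⁻), I^- (Z=53, 54 e⁻). Ti^4+ < Zr^4+ (same group, period 4 vs 5); Zr^4+ < Y^3+ (both 36 e⁻, Z=40>39); Y^3+ < La^3+ (same group, period 5 vs 6); La^3+ < Ba^2+ (both 54 e⁻, Z=57>56); Ba^2+ < Cs^+ (both 54 e⁻, Z=56>55); Cs^+ < I^- (isoelectronic, higher Z=55 is smaller).
Ordering all of them (including Zr^4+) by radius gives Ti^4+ < Zr^4+ < Y^3+ < La^3+ < Ba^2+ < Cs^+ < I^-. That's 5.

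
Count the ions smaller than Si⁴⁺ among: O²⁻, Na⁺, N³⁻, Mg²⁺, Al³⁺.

Each ion has 10 electrons. The ranking follows nuclear charge in reverse — greater Z gives a smaller radius. Si⁴⁺ (Z=14), Al³⁺ (Z=13), Mg²⁺ (Z=12), Na⁺ (Z=11), O²⁻ (Z=8), N³⁻ (Z=7).
Relative to Si⁴⁺, the ions that are smaller are none. Count: 0.

0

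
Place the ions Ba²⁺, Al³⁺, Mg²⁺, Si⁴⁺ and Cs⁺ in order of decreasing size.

Cs⁺ > Ba²⁺ > Mg²⁺ > Al³⁺ > Si⁴⁺

Work out protons and electrons: Si⁴⁺: 10 e⁻, Z=14, Al³⁺: 10 e⁻, Z=13, Mg²⁺: 10 e⁻, Z=12, Ba²⁺: 54 e⁻, Z=56, Cs⁺: 54 e⁻, Z=55. Si⁴⁺ < Al³⁺ (isoelectronic, higher Z=14 is smaller); Al³⁺ < Mg²⁺ (both 10 e⁻, Z=13>12); Mg²⁺ < Ba²⁺ (same group, period 3 vs 6); Ba²⁺ < Cs⁺ (both 54 e⁻, Z=56>55).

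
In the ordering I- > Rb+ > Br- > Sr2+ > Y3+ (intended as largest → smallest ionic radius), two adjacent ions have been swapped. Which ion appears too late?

Br-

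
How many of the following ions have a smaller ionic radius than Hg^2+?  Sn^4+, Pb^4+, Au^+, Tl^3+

First list Z and electron count for each: Sn^4+ (Z=50, 46 e⁻), Pb^4+ (Z=82, 78 e⁻), Tl^3+ (Z=81, 78 e⁻), Hg^2+ (Z=80, 78 e⁻), Au^+ (Z=79, 78 e⁻). Sn^4+ < Pb^4+ (same group, 1 shell fewer); Pb^4+ < Tl^3+ (isoelectronic, higher Z=82 is smaller); Tl^3+ < Hg^2+ (both 78 e⁻, Z=81>80); Hg^2+ < Au^+ (isoelectronic, higher Z=80 is smaller).
Placing each against Hg^2+: smaller — Sn^4+, Pb^4+, Tl^3+; larger — Au^+. That's 3.

3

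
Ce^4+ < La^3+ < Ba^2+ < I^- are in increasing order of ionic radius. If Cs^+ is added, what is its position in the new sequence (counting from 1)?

Each ion has 54 electrons. The ranking follows nuclear charge in reverse — greater Z gives a smaller radius. Ce^4+ (Z=58), La^3+ (Z=57), Ba^2+ (Z=56), Cs^+ (Z=55), I^- (Z=53).
The complete sequence is Ce^4+ < La^3+ < Ba^2+ < Cs^+ < I^-. Cs^+ sits at position 4.

4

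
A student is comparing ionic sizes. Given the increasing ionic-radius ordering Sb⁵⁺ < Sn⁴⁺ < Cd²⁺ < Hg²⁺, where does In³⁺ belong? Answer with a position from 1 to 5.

Work out protons and electrons: Sb⁵⁺ has 46 e⁻ (Z=51), Sn⁴⁺ has 46 e⁻ (Z=50), In³⁺ has 46 e⁻ (Z=49), Cd²⁺ has 46 e⁻ (Z=48), Hg²⁺ has 78 e⁻ (Z=80). Sb⁵⁺ < Sn⁴⁺ (both 46 e⁻, Z=51>50); Sn⁴⁺ < In³⁺ (isoelectronic, higher Z=50 is smaller); In³⁺ < Cd²⁺ (both 46 e⁻, Z=49>48); Cd²⁺ < Hg²⁺ (same group, period 5 vs 6).
Merged order: Sb⁵⁺ < Sn⁴⁺ < In³⁺ < Cd²⁺ < Hg²⁺ — In³⁺ is number 3.

3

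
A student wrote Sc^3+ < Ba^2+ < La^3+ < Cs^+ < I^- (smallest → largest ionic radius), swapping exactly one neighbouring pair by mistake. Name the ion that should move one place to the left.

Check each adjacent pair. Ba^2+ and La^3+ are reversed: both have 54 electrons but Z(La)=57 > Z(Ba)=56, so La^3+ should be the smaller of the two. No other neighbouring pair contradicts the periodic trends, so La^3+ is the ion listed too late.

La^3+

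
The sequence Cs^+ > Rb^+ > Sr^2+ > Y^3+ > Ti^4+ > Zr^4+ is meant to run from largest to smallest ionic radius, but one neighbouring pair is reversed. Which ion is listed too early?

Ti^4+

Check each adjacent pair. Ti^4+ and Zr^4+ are reversed: Ti^4+ and Zr^4+ are in one column with the same charge; the lighter period-4 ion has one fewer shell and is smaller. No other neighbouring pair contradicts the periodic trends, so Ti^4+ is the ion listed too early.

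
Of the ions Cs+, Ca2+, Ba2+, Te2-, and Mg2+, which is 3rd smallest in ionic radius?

Ba2+

Tabulating Z and e⁻: Mg2+ has 10 e⁻ (Z=12), Ca2+ has 18 e⁻ (Z=20), Ba2+ has 54 e⁻ (Z=56), Cs+ has 54 e⁻ (Z=55), Te2- has 54 e⁻ (Z=52). Mg2+ < Ca2+ (same group, period 3 vs 4); Ca2+ < Ba2+ (same group, period 4 vs 6); Ba2+ < Cs+ (isoelectronic, higher Z=56 is smaller); Cs+ < Te2- (isoelectronic, higher Z=55 is smaller).
That gives Mg2+ < Ca2+ < Ba2+ < Cs+ < Te2-. From the smallest end, number 3 is Ba2+.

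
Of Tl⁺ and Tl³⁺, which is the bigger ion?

These are all Tl ions. Removing more electrons (higher positive charge) pulls the remaining electrons in closer, so Tl³⁺ is smallest and Tl⁺ is largest.

Tl⁺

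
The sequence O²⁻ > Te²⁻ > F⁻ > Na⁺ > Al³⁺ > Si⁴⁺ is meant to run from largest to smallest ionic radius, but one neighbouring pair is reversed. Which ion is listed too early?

O²⁻

Check each adjacent pair. O²⁻ and Te²⁻ are reversed: same group and charge — period 2 sits above period 5, so O²⁻ is smaller. No other neighbouring pair contradicts the periodic trends, so O²⁻ is the ion listed too early.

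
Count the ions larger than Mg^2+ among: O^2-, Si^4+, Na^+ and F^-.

Each ion has 10 electrons. The ranking follows nuclear charge in reverse — greater Z gives a smaller radius. Si^4+ (Z=14), Mg^2+ (Z=12), Na^+ (Z=11), F^- (Z=9), O^2- (Z=8).
Ordering all of them (including Mg^2+) by radius gives Si^4+ < Mg^2+ < Na^+ < F^- < O^2-. That's 3.

3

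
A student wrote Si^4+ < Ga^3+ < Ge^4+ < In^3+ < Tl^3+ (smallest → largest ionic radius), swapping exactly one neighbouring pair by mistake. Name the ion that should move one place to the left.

Ge^4+

Compare adjacent ions: both have 28 electrons but Z(Ge)=32 > Z(Ga)=31, so Ge^4+ should be the smaller of the two — yet in this increasing list Ga^3+ sits before Ge^4+. Nothing else is reversed, so Ge^4+ should move one place to the left.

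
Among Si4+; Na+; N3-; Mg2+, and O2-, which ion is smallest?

These species are isoelectronic with 10 electrons. The only difference is the number of protons: Si4+ (Z=14), Mg2+ (Z=12), Na+ (Z=11), O2- (Z=8), N3- (Z=7). The strongest nuclear pull (Si4+) gives the smallest ion.

Si4+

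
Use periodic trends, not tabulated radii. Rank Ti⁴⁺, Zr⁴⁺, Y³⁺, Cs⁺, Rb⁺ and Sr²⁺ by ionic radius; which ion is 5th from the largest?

Zr⁴⁺

Tabulating Z and e⁻: Ti⁴⁺: 18 e⁻, Z=22, Zr⁴⁺: 36 e⁻, Z=40, Y³⁺: 36 e⁻, Z=39, Sr²⁺: 36 e⁻, Z=38, Rb⁺: 36 e⁻, Z=37, Cs⁺: 54 e⁻, Z=55. Ti⁴⁺ < Zr⁴⁺ (same group, period 4 vs 5); Zr⁴⁺ < Y³⁺ (isoelectronic, higher Z=40 is smaller); Y³⁺ < Sr²⁺ (isoelectronic, higher Z=39 is smaller); Sr²⁺ < Rb⁺ (isoelectronic, higher Z=38 is smaller); Rb⁺ < Cs⁺ (same group, period 5 vs 6).
Full ascending order: Ti⁴⁺ < Zr⁴⁺ < Y³⁺ < Sr²⁺ < Rb⁺ < Cs⁺. Counting from the largest, position 5 is Zr⁴⁺.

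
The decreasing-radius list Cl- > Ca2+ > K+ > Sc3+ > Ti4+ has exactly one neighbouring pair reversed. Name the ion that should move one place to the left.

K+

Scanning neighbour by neighbour, only Ca2+/K+ violates a trend: both have 18 electrons but Z(Ca)=20 > Z(K)=19, so Ca2+ should be the smaller of the two. That makes K+ the one sitting a position late relative to where it belongs.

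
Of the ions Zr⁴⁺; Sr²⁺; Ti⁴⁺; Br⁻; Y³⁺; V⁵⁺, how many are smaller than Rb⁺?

5

Work out protons and electrons: V⁵⁺ has 18 e⁻ (Z=23), Ti⁴⁺ has 18 e⁻ (Z=22), Zr⁴⁺ has 36 e⁻ (Z=40), Y³⁺ has 36 e⁻ (Z=39), Sr²⁺ has 36 e⁻ (Z=38), Rb⁺ has 36 e⁻ (Z=37), Br⁻ has 36 e⁻ (Z=35). V⁵⁺ < Ti⁴⁺ (both 18 e⁻, Z=23>22); Ti⁴⁺ < Zr⁴⁺ (same group, period 4 vs 5); Zr⁴⁺ < Y³⁺ (isoelectronic, higher Z=40 is smaller); Y³⁺ < Sr²⁺ (isoelectronic, higher Z=39 is smaller); Sr²⁺ < Rb⁺ (both 36 e⁻, Z=38>37); Rb⁺ < Br⁻ (both 36 e⁻, Z=37>35).
Relative to Rb⁺, the ions that are smaller are V⁵⁺, Ti⁴⁺, Zr⁴⁺, Y³⁺, Sr²⁺. Count: 5.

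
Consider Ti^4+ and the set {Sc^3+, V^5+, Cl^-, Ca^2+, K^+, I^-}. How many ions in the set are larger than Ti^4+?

V^5+ has 18 e⁻ (Z=23), Ti^4+ has 18 e⁻ (Z=22), Sc^3+ has 18 e⁻ (Z=21), Ca^2+ has 18 e⁻ (Z=20), K^+ has 18 e⁻ (Z=19), Cl^- has 18 e⁻ (Z=17), I^- has 54 e⁻ (Z=53). V^5+ < Ti^4+ (isoelectronic, higher Z=23 is smaller); Ti^4+ < Sc^3+ (both 18 e⁻, Z=22>21); Sc^3+ < Ca^2+ (both 18 e⁻, Z=21>20); Ca^2+ < K^+ (both 18 e⁻, Z=20>19); K^+ < Cl^- (both 18 e⁻, Z=19>17); Cl^- < I^- (same group, period 3 vs 5).
Ordering all of them (including Ti^4+) by radius gives V^5+ < Ti^4+ < Sc^3+ < Ca^2+ < K^+ < Cl^- < I^-. That's 5.

5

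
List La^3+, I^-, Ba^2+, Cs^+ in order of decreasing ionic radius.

Isoelectronic series (54 e⁻ each). Size is set by nuclear charge: more protons means a smaller ion. La^3+ (Z=57), Ba^2+ (Z=56), Cs^+ (Z=55), I^- (Z=53).

I^- > Cs^+ > Ba^2+ > La^3+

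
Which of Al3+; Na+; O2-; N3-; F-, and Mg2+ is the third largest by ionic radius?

F-

These species are isoelectronic with 10 electrons. The only difference is the number of protons: Al3+ (Z=13), Mg2+ (Z=12), Na+ (Z=11), F- (Z=9), O2- (Z=8), N3- (Z=7). The strongest nuclear pull (Al3+) gives the smallest ion.
Ordering: Al3+ < Mg2+ < Na+ < F- < O2- < N3-. The third largest is F-.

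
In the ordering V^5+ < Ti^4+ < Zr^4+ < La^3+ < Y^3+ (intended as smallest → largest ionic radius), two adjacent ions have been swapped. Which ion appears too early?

Compare adjacent ions: same group and charge — period 5 sits above period 6, so Y^3+ is smaller — yet in this increasing list La^3+ sits before Y^3+. Nothing else is reversed, so La^3+ should move one place to the right.

La^3+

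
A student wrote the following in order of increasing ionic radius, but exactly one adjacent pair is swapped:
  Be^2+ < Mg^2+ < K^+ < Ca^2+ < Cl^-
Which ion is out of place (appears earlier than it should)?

K^+

The pair K^+, Ca^2+ is the wrong way round — Ca^2+ and K^+ share 18 electrons; the higher nuclear charge on Ca (Z=20) contracts it more, so Ca^2+ < K^+. All other adjacent pairs agree with periodic trends, so K^+ is the misplaced ion.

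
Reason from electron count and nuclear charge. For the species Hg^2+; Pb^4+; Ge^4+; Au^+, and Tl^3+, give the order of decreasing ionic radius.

Au^+ > Hg^2+ > Tl^3+ > Pb^4+ > Ge^4+

Ge^4+: 28 e⁻, Z=32, Pb^4+: 78 e⁻, Z=82, Tl^3+: 78 e⁻, Z=81, Hg^2+: 78 e⁻, Z=80, Au^+: 78 e⁻, Z=79. Ge^4+ < Pb^4+ (same group, period 4 vs 6); Pb^4+ < Tl^3+ (isoelectronic, higher Z=82 is smaller); Tl^3+ < Hg^2+ (isoelectronic, higher Z=81 is smaller); Hg^2+ < Au^+ (isoelectronic, higher Z=80 is smaller).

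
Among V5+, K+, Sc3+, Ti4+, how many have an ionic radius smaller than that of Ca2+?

3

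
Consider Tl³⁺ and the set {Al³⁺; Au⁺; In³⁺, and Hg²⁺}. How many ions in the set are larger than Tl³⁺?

Al³⁺: 10 e⁻, Z=13, In³⁺: 46 e⁻, Z=49, Tl³⁺: 78 e⁻, Z=81, Hg²⁺: 78 e⁻, Z=80, Au⁺: 78 e⁻, Z=79. Al³⁺ < In³⁺ (same group, period 3 vs 5); In³⁺ < Tl³⁺ (same group, 1 shell fewer); Tl³⁺ < Hg²⁺ (both 78 e⁻, Z=81>80); Hg²⁺ < Au⁺ (isoelectronic, higher Z=80 is smaller).
Overall: Al³⁺ < In³⁺ < Tl³⁺ < Hg²⁺ < Au⁺. Tl³⁺ has 2 below it and 2 above. Count: 2.

2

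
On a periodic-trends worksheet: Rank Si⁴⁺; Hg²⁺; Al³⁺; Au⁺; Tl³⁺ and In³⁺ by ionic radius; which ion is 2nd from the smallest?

Work out protons and electrons: Si⁴⁺ has 10 e⁻ (Z=14), Al³⁺ has 10 e⁻ (Z=13), In³⁺ has 46 e⁻ (Z=49), Tl³⁺ has 78 e⁻ (Z=81), Hg²⁺ has 78 e⁻ (Z=80), Au⁺ has 78 e⁻ (Z=79). Si⁴⁺ < Al³⁺ (isoelectronic, higher Z=14 is smaller); Al³⁺ < In³⁺ (same group, 2 shells fewer); In³⁺ < Tl³⁺ (same group, 1 shell fewer); Tl³⁺ < Hg²⁺ (isoelectronic, higher Z=81 is smaller); Hg²⁺ < Au⁺ (both 78 e⁻, Z=80>79).
That gives Si⁴⁺ < Al³⁺ < In³⁺ < Tl³⁺ < Hg²⁺ < Au⁺. From the smallest end, number 2 is Al³⁺.

Al³⁺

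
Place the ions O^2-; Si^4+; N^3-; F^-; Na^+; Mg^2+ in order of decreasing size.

These species are isoelectronic with 10 electrons. The only difference is the number of protons: Si^4+ (Z=14), Mg^2+ (Z=12), Na^+ (Z=11), F^- (Z=9), O^2- (Z=8), N^3- (Z=7). The strongest nuclear pull (Si^4+) gives the smallest ion.

N^3- > O^2- > F^- > Na^+ > Mg^2+ > Si^4+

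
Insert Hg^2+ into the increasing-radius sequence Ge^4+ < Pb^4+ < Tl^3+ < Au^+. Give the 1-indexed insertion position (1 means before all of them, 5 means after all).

4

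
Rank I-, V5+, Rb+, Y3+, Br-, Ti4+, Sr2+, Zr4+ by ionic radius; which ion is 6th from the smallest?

Rb+

Electron counts and nuclear charges: V5+: 18 e⁻, Z=23, Ti4+: 18 e⁻, Z=22, Zr4+: 36 e⁻, Z=40, Y3+: 36 e⁻, Z=39, Sr2+: 36 e⁻, Z=38, Rb+: 36 e⁻, Z=37, Br-: 36 e⁻, Z=35, I-: 54 e⁻, Z=53. V5+ < Ti4+ (both 18 e⁻, Z=23>22); Ti4+ < Zr4+ (same group, period 4 vs 5); Zr4+ < Y3+ (isoelectronic, higher Z=40 is smaller); Y3+ < Sr2+ (both 36 e⁻, Z=39>38); Sr2+ < Rb+ (both 36 e⁻, Z=38>37); Rb+ < Br- (both 36 e⁻, Z=37>35); Br- < I- (same group, period 4 vs 5).
Ordering: V5+ < Ti4+ < Zr4+ < Y3+ < Sr2+ < Rb+ < Br- < I-. The 6th smallest is Rb+.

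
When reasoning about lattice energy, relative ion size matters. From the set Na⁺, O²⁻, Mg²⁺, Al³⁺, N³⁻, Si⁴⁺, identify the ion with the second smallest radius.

Al³⁺

All of these have 10 electrons (isoelectronic). With the same electron cloud, the ion with the most protons pulls it in tightest. Nuclear charges: Si⁴⁺ (Z=14), Al³⁺ (Z=13), Mg²⁺ (Z=12), Na⁺ (Z=11), O²⁻ (Z=8), N³⁻ (Z=7). Highest Z is smallest.
That gives Si⁴⁺ < Al³⁺ < Mg²⁺ < Na⁺ < O²⁻ < N³⁻. From the smallest end, number 2 is Al³⁺.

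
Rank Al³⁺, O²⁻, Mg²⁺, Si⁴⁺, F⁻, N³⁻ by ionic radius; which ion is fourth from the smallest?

Isoelectronic series (10 e⁻ each). Size is set by nuclear charge: more protons means a smaller ion. Si⁴⁺ (Z=14), Al³⁺ (Z=13), Mg²⁺ (Z=12), F⁻ (Z=9), O²⁻ (Z=8), N³⁻ (Z=7).
That gives Si⁴⁺ < Al³⁺ < Mg²⁺ < F⁻ < O²⁻ < N³⁻. From the smallest end, number 4 is F⁻.

F⁻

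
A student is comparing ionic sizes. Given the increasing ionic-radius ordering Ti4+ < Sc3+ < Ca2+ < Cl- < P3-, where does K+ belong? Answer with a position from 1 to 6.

4

These species are isoelectronic with 18 electrons. The only difference is the number of protons: Ti4+ (Z=22), Sc3+ (Z=21), Ca2+ (Z=20), K+ (Z=19), Cl- (Z=17), P3- (Z=15). The strongest nuclear pull (Ti4+) gives the smallest ion.
Putting K+ in gives Ti4+ < Sc3+ < Ca2+ < K+ < Cl- < P3-; it lands at slot 4.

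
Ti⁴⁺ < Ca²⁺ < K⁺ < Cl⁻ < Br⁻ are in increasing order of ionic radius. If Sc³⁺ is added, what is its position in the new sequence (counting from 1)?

2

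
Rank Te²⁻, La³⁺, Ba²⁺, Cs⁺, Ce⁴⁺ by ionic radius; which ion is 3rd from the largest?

Ba²⁺

All of these have 54 electrons (isoelectronic). With the same electron cloud, the ion with the most protons pulls it in tightest. Nuclear charges: Ce⁴⁺ (Z=58), La³⁺ (Z=57), Ba²⁺ (Z=56), Cs⁺ (Z=55), Te²⁻ (Z=52). Highest Z is smallest.
Full ascending order: Ce⁴⁺ < La³⁺ < Ba²⁺ < Cs⁺ < Te²⁻. Counting from the largest, position 3 is Ba²⁺.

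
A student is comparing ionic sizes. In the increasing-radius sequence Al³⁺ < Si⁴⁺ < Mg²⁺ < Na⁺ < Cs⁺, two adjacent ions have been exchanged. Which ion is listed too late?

Si⁴⁺

Scanning neighbour by neighbour, only Al³⁺/Si⁴⁺ violates a trend: both have 10 electrons but Z(Si)=14 > Z(Al)=13, so Si⁴⁺ should be the smaller of the two. That makes Si⁴⁺ the one sitting a position late relative to where it belongs.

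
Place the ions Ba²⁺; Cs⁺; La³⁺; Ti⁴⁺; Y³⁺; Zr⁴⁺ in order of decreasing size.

Tabulating Z and e⁻: Ti⁴⁺: 18 e⁻, Z=22, Zr⁴⁺: 36 e⁻, Z=40, Y³⁺: 36 e⁻, Z=39, La³⁺: 54 e⁻, Z=57, Ba²⁺: 54 e⁻, Z=56, Cs⁺: 54 e⁻, Z=55. Ti⁴⁺ < Zr⁴⁺ (same group, period 4 vs 5); Zr⁴⁺ < Y³⁺ (isoelectronic, higher Z=40 is smaller); Y³⁺ < La³⁺ (same group, 1 shell fewer); La³⁺ < Ba²⁺ (isoelectronic, higher Z=57 is smaller); Ba²⁺ < Cs⁺ (both 54 e⁻, Z=56>55).

Cs⁺ > Ba²⁺ > La³⁺ > Y³⁺ > Zr⁴⁺ > Ti⁴⁺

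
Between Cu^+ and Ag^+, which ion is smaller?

Cu^+

All are in the same group with charge +1. Radius grows down the group as n (the outermost shell) increases.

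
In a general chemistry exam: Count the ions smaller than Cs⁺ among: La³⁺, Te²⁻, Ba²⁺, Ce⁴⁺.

3

Isoelectronic series (54 e⁻ each). Size is set by nuclear charge: more protons means a smaller ion. Ce⁴⁺ (Z=58), La³⁺ (Z=57), Ba²⁺ (Z=56), Cs⁺ (Z=55), Te²⁻ (Z=52).
Ordering all of them (including Cs⁺) by radius gives Ce⁴⁺ < La³⁺ < Ba²⁺ < Cs⁺ < Te²⁻. That's 3.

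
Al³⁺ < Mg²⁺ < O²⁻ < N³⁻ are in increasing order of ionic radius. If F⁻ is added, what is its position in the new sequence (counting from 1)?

Each ion has 10 electrons. The ranking follows nuclear charge in reverse — greater Z gives a smaller radius. Al³⁺ (Z=13), Mg²⁺ (Z=12), F⁻ (Z=9), O²⁻ (Z=8), N³⁻ (Z=7).
Putting F⁻ in gives Al³⁺ < Mg²⁺ < F⁻ < O²⁻ < N³⁻; it lands at slot 3.

3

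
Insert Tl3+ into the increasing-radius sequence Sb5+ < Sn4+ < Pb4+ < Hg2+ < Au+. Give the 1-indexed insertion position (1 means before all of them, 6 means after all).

Work out protons and electrons: Sb5+ has 46 e⁻ (Z=51), Sn4+ has 46 e⁻ (Z=50), Pb4+ has 78 e⁻ (Z=82), Tl3+ has 78 e⁻ (Z=81), Hg2+ has 78 e⁻ (Z=80), Au+ has 78 e⁻ (Z=79). Sb5+ < Sn4+ (both 46 e⁻, Z=51>50); Sn4+ < Pb4+ (same group, 1 shell fewer); Pb4+ < Tl3+ (isoelectronic, higher Z=82 is smaller); Tl3+ < Hg2+ (both 78 e⁻, Z=81>80); Hg2+ < Au+ (isoelectronic, higher Z=80 is smaller).
The complete sequence is Sb5+ < Sn4+ < Pb4+ < Tl3+ < Hg2+ < Au+. Tl3+ sits at position 4.

4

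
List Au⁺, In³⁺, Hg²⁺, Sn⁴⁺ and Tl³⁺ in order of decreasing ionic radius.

Tabulating Z and e⁻: Sn⁴⁺: 46 e⁻, Z=50, In³⁺: 46 e⁻, Z=49, Tl³⁺: 78 e⁻, Z=81, Hg²⁺: 78 e⁻, Z=80, Au⁺: 78 e⁻, Z=79. Sn⁴⁺ < In³⁺ (both 46 e⁻, Z=50>49); In³⁺ < Tl³⁺ (same group, period 5 vs 6); Tl³⁺ < Hg²⁺ (isoelectronic, higher Z=81 is smaller); Hg²⁺ < Au⁺ (isoelectronic, higher Z=80 is smaller).

Au⁺ > Hg²⁺ > Tl³⁺ > In³⁺ > Sn⁴⁺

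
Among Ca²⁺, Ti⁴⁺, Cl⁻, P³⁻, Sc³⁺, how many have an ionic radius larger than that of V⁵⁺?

Each ion has 18 electrons. The ranking follows nuclear charge in reverse — greater Z gives a smaller radius. V⁵⁺ (Z=23), Ti⁴⁺ (Z=22), Sc³⁺ (Z=21), Ca²⁺ (Z=20), Cl⁻ (Z=17), P³⁻ (Z=15).
Placing each against V⁵⁺: smaller — none; larger — Ti⁴⁺, Sc³⁺, Ca²⁺, Cl⁻, P³⁻. So 5 are larger.

5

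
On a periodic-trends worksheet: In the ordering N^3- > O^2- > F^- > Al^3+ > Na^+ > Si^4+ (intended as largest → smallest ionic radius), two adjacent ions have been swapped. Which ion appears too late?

Na^+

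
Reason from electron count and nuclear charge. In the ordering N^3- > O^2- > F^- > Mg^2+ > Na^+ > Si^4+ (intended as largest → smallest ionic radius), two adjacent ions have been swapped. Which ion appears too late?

Na^+

Check each adjacent pair. Mg^2+ and Na^+ are reversed: they are isoelectronic (10 e⁻) and Mg has more protons than Na (12 vs 11), making Mg^2+ smaller. No other neighbouring pair contradicts the periodic trends, so Na^+ is the ion listed too late.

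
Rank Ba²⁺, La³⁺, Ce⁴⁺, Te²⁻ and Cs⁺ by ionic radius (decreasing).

All of these have 54 electrons (isoelectronic). With the same electron cloud, the ion with the most protons pulls it in tightest. Nuclear charges: Ce⁴⁺ (Z=58), La³⁺ (Z=57), Ba²⁺ (Z=56), Cs⁺ (Z=55), Te²⁻ (Z=52). Highest Z is smallest.

Te²⁻ > Cs⁺ > Ba²⁺ > La³⁺ > Ce⁴⁺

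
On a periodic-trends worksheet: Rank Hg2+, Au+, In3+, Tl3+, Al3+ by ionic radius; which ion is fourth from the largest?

In3+

Tabulating Z and e⁻: Al3+: 10 e⁻, Z=13, In3+: 46 e⁻, Z=49, Tl3+: 78 e⁻, Z=81, Hg2+: 78 e⁻, Z=80, Au+: 78 e⁻, Z=79. Al3+ < In3+ (same group, 2 shells fewer); In3+ < Tl3+ (same group, 1 shell fewer); Tl3+ < Hg2+ (isoelectronic, higher Z=81 is smaller); Hg2+ < Au+ (isoelectronic, higher Z=80 is smaller).
That gives Al3+ < In3+ < Tl3+ < Hg2+ < Au+. From the largest end, number 4 is In3+.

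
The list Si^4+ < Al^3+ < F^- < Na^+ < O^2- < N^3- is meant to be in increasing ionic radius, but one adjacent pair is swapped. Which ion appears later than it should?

Na^+

The pair F^-, Na^+ is the wrong way round — Na^+ and F^- share 10 electrons; the higher nuclear charge on Na (Z=11) contracts it more, so Na^+ < F^-. All other adjacent pairs agree with periodic trends, so Na^+ is the misplaced ion.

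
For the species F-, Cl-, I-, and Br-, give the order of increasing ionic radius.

F- < Cl- < Br- < I-

These ions sit in one column with identical charge. Each step down the periodic table adds a principal shell, increasing the radius.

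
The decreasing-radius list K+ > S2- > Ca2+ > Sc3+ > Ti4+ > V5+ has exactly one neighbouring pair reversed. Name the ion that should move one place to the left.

S2-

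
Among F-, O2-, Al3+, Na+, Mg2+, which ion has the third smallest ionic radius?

Na+

All of these have 10 electrons (isoelectronic). With the same electron cloud, the ion with the most protons pulls it in tightest. Nuclear charges: Al3+ (Z=13), Mg2+ (Z=12), Na+ (Z=11), F- (Z=9), O2- (Z=8). Highest Z is smallest.
That gives Al3+ < Mg2+ < Na+ < F- < O2-. From the smallest end, number 3 is Na+.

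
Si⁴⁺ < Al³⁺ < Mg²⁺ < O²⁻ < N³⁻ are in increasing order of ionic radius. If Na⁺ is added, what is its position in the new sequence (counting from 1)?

4

All of these have 10 electrons (isoelectronic). With the same electron cloud, the ion with the most protons pulls it in tightest. Nuclear charges: Si⁴⁺ (Z=14), Al³⁺ (Z=13), Mg²⁺ (Z=12), Na⁺ (Z=11), O²⁻ (Z=8), N³⁻ (Z=7). Highest Z is smallest.
Putting Na⁺ in gives Si⁴⁺ < Al³⁺ < Mg²⁺ < Na⁺ < O²⁻ < N³⁻; it lands at slot 4.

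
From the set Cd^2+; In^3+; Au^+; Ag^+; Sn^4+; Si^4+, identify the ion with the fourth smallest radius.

Work out protons and electrons: Si^4+: 10 e⁻, Z=14, Sn^4+: 46 e⁻, Z=50, In^3+: 46 e⁻, Z=49, Cd^2+: 46 e⁻, Z=48, Ag^+: 46 e⁻, Z=47, Au^+: 78 e⁻, Z=79. Si^4+ < Sn^4+ (same group, period 3 vs 5); Sn^4+ < In^3+ (isoelectronic, higher Z=50 is smaller); In^3+ < Cd^2+ (both 46 e⁻, Z=49>48); Cd^2+ < Ag^+ (isoelectronic, higher Z=48 is smaller); Ag^+ < Au^+ (same group, period 5 vs 6).
So the order is Si^4+ < Sn^4+ < In^3+ < Cd^2+ < Ag^+ < Au^+; the 4th-smallest ion is Cd^2+.

Cd^2+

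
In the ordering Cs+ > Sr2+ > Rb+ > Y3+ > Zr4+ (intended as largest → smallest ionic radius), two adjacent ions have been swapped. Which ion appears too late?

Scanning neighbour by neighbour, only Sr2+/Rb+ violates a trend: both have 36 electrons but Z(Sr)=38 > Z(Rb)=37, so Sr2+ should be the smaller of the two. That makes Rb+ the one sitting a position late relative to where it belongs.

Rb+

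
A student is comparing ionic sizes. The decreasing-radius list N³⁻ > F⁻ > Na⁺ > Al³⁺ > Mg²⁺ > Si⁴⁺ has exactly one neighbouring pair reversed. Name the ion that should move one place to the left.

Mg²⁺

The pair Al³⁺, Mg²⁺ is the wrong way round — both have 10 electrons but Z(Al)=13 > Z(Mg)=12, so Al³⁺ should be the smaller of the two. All other adjacent pairs agree with periodic trends, so Mg²⁺ is the misplaced ion.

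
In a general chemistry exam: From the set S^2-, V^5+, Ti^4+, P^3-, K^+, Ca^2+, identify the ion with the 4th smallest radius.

All of these have 18 electrons (isoelectronic). With the same electron cloud, the ion with the most protons pulls it in tightest. Nuclear charges: V^5+ (Z=23), Ti^4+ (Z=22), Ca^2+ (Z=20), K^+ (Z=19), S^2- (Z=16), P^3- (Z=15). Highest Z is smallest.
That gives V^5+ < Ti^4+ < Ca^2+ < K^+ < S^2- < P^3-. From the smallest end, number 4 is K^+.

K^+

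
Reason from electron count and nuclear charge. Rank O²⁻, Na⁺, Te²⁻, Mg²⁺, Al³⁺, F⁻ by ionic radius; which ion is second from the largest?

First list Z and electron count for each: Al³⁺: 10 e⁻, Z=13, Mg²⁺: 10 e⁻, Z=12, Na⁺: 10 e⁻, Z=11, F⁻: 10 e⁻, Z=9, O²⁻: 10 e⁻, Z=8, Te²⁻: 54 e⁻, Z=52. Al³⁺ < Mg²⁺ (isoelectronic, higher Z=13 is smaller); Mg²⁺ < Na⁺ (both 10 e⁻, Z=12>11); Na⁺ < F⁻ (both 10 e⁻, Z=11>9); F⁻ < O²⁻ (isoelectronic, higher Z=9 is smaller); O²⁻ < Te²⁻ (same group, 3 shells fewer).
Ordering: Al³⁺ < Mg²⁺ < Na⁺ < F⁻ < O²⁻ < Te²⁻. The second largest is O²⁻.

O²⁻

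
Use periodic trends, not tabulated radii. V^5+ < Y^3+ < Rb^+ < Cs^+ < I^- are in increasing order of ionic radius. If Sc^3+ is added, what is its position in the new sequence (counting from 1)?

2

Electron counts and nuclear charges: V^5+ (Z=23, 18 e⁻), Sc^3+ (Z=21, 18 e⁻), Y^3+ (Z=39, 36 e⁻), Rb^+ (Z=37, 36 e⁻), Cs^+ (Z=55, 54 e⁻), I^- (Z=53, 54 e⁻). V^5+ < Sc^3+ (both 18 e⁻, Z=23>21); Sc^3+ < Y^3+ (same group, 1 shell fewer); Y^3+ < Rb^+ (both 36 e⁻, Z=39>37); Rb^+ < Cs^+ (same group, 1 shell fewer); Cs^+ < I^- (both 54 e⁻, Z=55>53).
Merged order: V^5+ < Sc^3+ < Y^3+ < Rb^+ < Cs^+ < I^- — Sc^3+ is number 2.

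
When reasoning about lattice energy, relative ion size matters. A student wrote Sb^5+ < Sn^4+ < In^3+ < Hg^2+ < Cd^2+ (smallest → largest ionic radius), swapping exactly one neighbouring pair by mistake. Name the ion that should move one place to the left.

Cd^2+

Check each adjacent pair. Hg^2+ and Cd^2+ are reversed: same group and charge — period 5 sits above period 6, so Cd^2+ is smaller. No other neighbouring pair contradicts the periodic trends, so Cd^2+ is the ion listed too late.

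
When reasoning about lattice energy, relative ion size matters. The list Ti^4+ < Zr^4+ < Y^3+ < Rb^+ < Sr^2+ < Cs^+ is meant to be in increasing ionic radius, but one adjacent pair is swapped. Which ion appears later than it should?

Sr^2+

Scanning neighbour by neighbour, only Rb^+/Sr^2+ violates a trend: both have 36 electrons but Z(Sr)=38 > Z(Rb)=37, so Sr^2+ should be the smaller of the two. That makes Sr^2+ the one sitting a position late relative to where it belongs.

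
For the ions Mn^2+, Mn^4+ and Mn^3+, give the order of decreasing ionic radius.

For a single element, ionic radius drops as positive charge rises — Mn^4+ < Mn^2+.

Mn^2+ > Mn^3+ > Mn^4+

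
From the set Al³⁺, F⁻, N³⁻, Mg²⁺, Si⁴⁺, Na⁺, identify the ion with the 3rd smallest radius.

Mg²⁺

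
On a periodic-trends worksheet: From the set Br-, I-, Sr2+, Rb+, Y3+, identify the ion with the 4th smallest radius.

Br-

First list Z and electron count for each: Y3+ has 36 e⁻ (Z=39), Sr2+ has 36 e⁻ (Z=38), Rb+ has 36 e⁻ (Z=37), Br- has 36 e⁻ (Z=35), I- has 54 e⁻ (Z=53). Y3+ < Sr2+ (both 36 e⁻, Z=39>38); Sr2+ < Rb+ (both 36 e⁻, Z=38>37); Rb+ < Br- (both 36 e⁻, Z=37>35); Br- < I- (same group, 1 shell fewer).
Ordering: Y3+ < Sr2+ < Rb+ < Br- < I-. The 4th smallest is Br-.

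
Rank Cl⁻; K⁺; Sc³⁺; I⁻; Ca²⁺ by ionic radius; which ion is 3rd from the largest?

K⁺

Sc³⁺ has 18 e⁻ (Z=21), Ca²⁺ has 18 e⁻ (Z=20), K⁺ has 18 e⁻ (Z=19), Cl⁻ has 18 e⁻ (Z=17), I⁻ has 54 e⁻ (Z=53). Sc³⁺ < Ca²⁺ (isoelectronic, higher Z=21 is smaller); Ca²⁺ < K⁺ (both 18 e⁻, Z=20>19); K⁺ < Cl⁻ (isoelectronic, higher Z=19 is smaller); Cl⁻ < I⁻ (same group, period 3 vs 5).
Ordering: Sc³⁺ < Ca²⁺ < K⁺ < Cl⁻ < I⁻. The 3rd largest is K⁺.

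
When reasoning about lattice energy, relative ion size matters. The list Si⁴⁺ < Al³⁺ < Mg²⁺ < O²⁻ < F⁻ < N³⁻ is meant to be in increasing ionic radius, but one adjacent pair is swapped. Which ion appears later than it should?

Compare adjacent ions: they are isoelectronic (10 e⁻) and F has more protons than O (9 vs 8), making F⁻ smaller — yet in this increasing list O²⁻ sits before F⁻. Nothing else is reversed, so F⁻ should move one place to the left.

F⁻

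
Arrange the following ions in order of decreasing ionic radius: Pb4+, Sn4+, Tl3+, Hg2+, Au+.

Electron counts and nuclear charges: Sn4+ has 46 e⁻ (Z=50), Pb4+ has 78 e⁻ (Z=82), Tl3+ has 78 e⁻ (Z=81), Hg2+ has 78 e⁻ (Z=80), Au+ has 78 e⁻ (Z=79). Sn4+ < Pb4+ (same group, 1 shell fewer); Pb4+ < Tl3+ (isoelectronic, higher Z=82 is smaller); Tl3+ < Hg2+ (isoelectronic, higher Z=81 is smaller); Hg2+ < Au+ (both 78 e⁻, Z=80>79).

Au+ > Hg2+ > Tl3+ > Pb4+ > Sn4+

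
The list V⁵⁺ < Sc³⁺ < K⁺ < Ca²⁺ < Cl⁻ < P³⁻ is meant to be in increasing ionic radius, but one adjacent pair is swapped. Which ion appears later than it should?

The pair K⁺, Ca²⁺ is the wrong way round — they are isoelectronic (18 e⁻) and Ca has more protons than K (20 vs 19), making Ca²⁺ smaller. All other adjacent pairs agree with periodic trends, so Ca²⁺ is the misplaced ion.

Ca²⁺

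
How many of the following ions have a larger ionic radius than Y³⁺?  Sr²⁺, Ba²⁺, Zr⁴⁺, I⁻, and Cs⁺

First list Z and electron count for each: Zr⁴⁺: 36 e⁻, Z=40, Y³⁺: 36 e⁻, Z=39, Sr²⁺: 36 e⁻, Z=38, Ba²⁺: 54 e⁻, Z=56, Cs⁺: 54 e⁻, Z=55, I⁻: 54 e⁻, Z=53. Zr⁴⁺ < Y³⁺ (isoelectronic, higher Z=40 is smaller); Y³⁺ < Sr²⁺ (isoelectronic, higher Z=39 is smaller); Sr²⁺ < Ba²⁺ (same group, 1 shell fewer); Ba²⁺ < Cs⁺ (isoelectronic, higher Z=56 is smaller); Cs⁺ < I⁻ (both 54 e⁻, Z=55>53).
Ordering all of them (including Y³⁺) by radius gives Zr⁴⁺ < Y³⁺ < Sr²⁺ < Ba²⁺ < Cs⁺ < I⁻. So 4 are larger.

4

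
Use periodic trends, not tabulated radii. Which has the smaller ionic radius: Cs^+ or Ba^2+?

Ba^2+

Isoelectronic series (54 e⁻ each). Size is set by nuclear charge: more protons means a smaller ion. Ba^2+ (Z=56), Cs^+ (Z=55).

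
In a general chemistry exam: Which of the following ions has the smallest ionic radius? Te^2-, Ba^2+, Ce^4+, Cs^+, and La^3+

These species are isoelectronic with 54 electrons. The only difference is the number of protons: Ce^4+ (Z=58), La^3+ (Z=57), Ba^2+ (Z=56), Cs^+ (Z=55), Te^2- (Z=52). The strongest nuclear pull (Ce^4+) gives the smallest ion.

Ce^4+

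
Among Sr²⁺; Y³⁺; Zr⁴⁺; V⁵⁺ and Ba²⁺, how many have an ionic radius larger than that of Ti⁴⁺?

V⁵⁺ (Z=23, 18 e⁻), Ti⁴⁺ (Z=22, 18 e⁻), Zr⁴⁺ (Z=40, 36 e⁻), Y³⁺ (Z=39, 36 e⁻), Sr²⁺ (Z=38, 36 e⁻), Ba²⁺ (Z=56, 54 e⁻). V⁵⁺ < Ti⁴⁺ (isoelectronic, higher Z=23 is smaller); Ti⁴⁺ < Zr⁴⁺ (same group, 1 shell fewer); Zr⁴⁺ < Y³⁺ (isoelectronic, higher Z=40 is smaller); Y³⁺ < Sr²⁺ (both 36 e⁻, Z=39>38); Sr²⁺ < Ba²⁺ (same group, period 5 vs 6).
Ordering all of them (including Ti⁴⁺) by radius gives V⁵⁺ < Ti⁴⁺ < Zr⁴⁺ < Y³⁺ < Sr²⁺ < Ba²⁺. Count: 4.

4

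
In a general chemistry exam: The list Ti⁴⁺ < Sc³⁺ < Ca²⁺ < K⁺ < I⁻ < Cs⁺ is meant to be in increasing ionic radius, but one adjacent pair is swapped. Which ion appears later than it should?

Cs⁺

Scanning neighbour by neighbour, only I⁻/Cs⁺ violates a trend: Cs⁺ and I⁻ share 54 electrons; the higher nuclear charge on Cs (Z=55) contracts it more, so Cs⁺ < I⁻. That makes Cs⁺ the one sitting a position late relative to where it belongs.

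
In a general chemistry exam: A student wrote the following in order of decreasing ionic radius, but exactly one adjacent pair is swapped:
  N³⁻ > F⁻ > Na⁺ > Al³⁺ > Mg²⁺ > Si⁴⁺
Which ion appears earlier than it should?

Check each adjacent pair. Al³⁺ and Mg²⁺ are reversed: both have 10 electrons but Z(Al)=13 > Z(Mg)=12, so Al³⁺ should be the smaller of the two. No other neighbouring pair contradicts the periodic trends, so Al³⁺ is the ion listed too early.

Al³⁺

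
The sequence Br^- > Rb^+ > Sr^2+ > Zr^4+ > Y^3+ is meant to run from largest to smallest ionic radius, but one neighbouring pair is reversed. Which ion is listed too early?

Zr^4+

Check each adjacent pair. Zr^4+ and Y^3+ are reversed: Zr^4+ and Y^3+ share 36 electrons; the higher nuclear charge on Zr (Z=40) contracts it more, so Zr^4+ < Y^3+. No other neighbouring pair contradicts the periodic trends, so Zr^4+ is the ion listed too early.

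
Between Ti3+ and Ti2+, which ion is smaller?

For a single element, ionic radius drops as positive charge rises — Ti3+ < Ti2+.

Ti3+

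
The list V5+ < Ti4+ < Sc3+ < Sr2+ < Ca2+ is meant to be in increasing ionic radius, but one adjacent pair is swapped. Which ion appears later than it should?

Scanning neighbour by neighbour, only Sr2+/Ca2+ violates a trend: Ca2+ and Sr2+ are in one column with the same charge; the lighter period-4 ion has one fewer shell and is smaller. That makes Ca2+ the one sitting a position late relative to where it belongs.

Ca2+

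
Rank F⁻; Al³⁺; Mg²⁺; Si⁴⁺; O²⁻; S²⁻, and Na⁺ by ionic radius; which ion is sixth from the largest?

Si⁴⁺ has 10 e⁻ (Z=14), Al³⁺ has 10 e⁻ (Z=13), Mg²⁺ has 10 e⁻ (Z=12), Na⁺ has 10 e⁻ (Z=11), F⁻ has 10 e⁻ (Z=9), O²⁻ has 10 e⁻ (Z=8), S²⁻ has 18 e⁻ (Z=16). Si⁴⁺ < Al³⁺ (isoelectronic, higher Z=14 is smaller); Al³⁺ < Mg²⁺ (isoelectronic, higher Z=13 is smaller); Mg²⁺ < Na⁺ (isoelectronic, higher Z=12 is smaller); Na⁺ < F⁻ (isoelectronic, higher Z=11 is smaller); F⁻ < O²⁻ (both 10 e⁻, Z=9>8); O²⁻ < S²⁻ (same group, 1 shell fewer).
Ordering: Si⁴⁺ < Al³⁺ < Mg²⁺ < Na⁺ < F⁻ < O²⁻ < S²⁻. The sixth largest is Al³⁺.

Al³⁺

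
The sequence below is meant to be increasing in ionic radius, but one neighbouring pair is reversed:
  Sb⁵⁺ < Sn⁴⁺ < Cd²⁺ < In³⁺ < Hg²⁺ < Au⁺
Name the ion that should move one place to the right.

The pair Cd²⁺, In³⁺ is the wrong way round — both have 46 electrons but Z(In)=49 > Z(Cd)=48, so In³⁺ should be the smaller of the two. All other adjacent pairs agree with periodic trends, so Cd²⁺ is the misplaced ion.

Cd²⁺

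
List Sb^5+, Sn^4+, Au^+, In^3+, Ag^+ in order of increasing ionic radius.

Work out protons and electrons: Sb^5+: 46 e⁻, Z=51, Sn^4+: 46 e⁻, Z=50, In^3+: 46 e⁻, Z=49, Ag^+: 46 e⁻, Z=47, Au^+: 78 e⁻, Z=79. Sb^5+ < Sn^4+ (both 46 e⁻, Z=51>50); Sn^4+ < In^3+ (isoelectronic, higher Z=50 is smaller); In^3+ < Ag^+ (isoelectronic, higher Z=49 is smaller); Ag^+ < Au^+ (same group, 1 shell fewer).

Sb^5+ < Sn^4+ < In^3+ < Ag^+ < Au^+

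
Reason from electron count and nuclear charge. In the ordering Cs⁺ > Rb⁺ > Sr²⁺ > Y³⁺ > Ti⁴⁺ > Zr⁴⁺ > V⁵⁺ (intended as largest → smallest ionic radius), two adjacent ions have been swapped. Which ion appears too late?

Zr⁴⁺

Compare adjacent ions: same group and charge — period 4 sits above period 5, so Ti⁴⁺ is smaller — yet in this decreasing list Ti⁴⁺ sits before Zr⁴⁺. Nothing else is reversed, so Zr⁴⁺ should move one place to the left.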